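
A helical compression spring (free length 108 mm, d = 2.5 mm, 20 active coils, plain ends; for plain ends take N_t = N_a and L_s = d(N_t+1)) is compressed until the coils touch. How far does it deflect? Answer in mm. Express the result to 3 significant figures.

55.5 mm

N_t = 20; L_s = 2.5·21 = 52.5 mm
δ_solid = L₀ − L_s = 108 − 52.5 = 55.5 mm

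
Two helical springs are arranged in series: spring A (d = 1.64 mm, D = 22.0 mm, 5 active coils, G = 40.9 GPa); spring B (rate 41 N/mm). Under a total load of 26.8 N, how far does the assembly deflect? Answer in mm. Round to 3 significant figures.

39.2 mm

k_A = Gd⁴/(8D³N_a) = (40.9×10³)(1.64⁴)/(8·22.0³·5) = 0.69466 N/mm
Series: 1/k_eq = 1/0.69466 + 1/41 = 1.4639; k_eq = 0.68308 N/mm
δ = F/k_eq = 26.8/0.68308 = 39.234 mm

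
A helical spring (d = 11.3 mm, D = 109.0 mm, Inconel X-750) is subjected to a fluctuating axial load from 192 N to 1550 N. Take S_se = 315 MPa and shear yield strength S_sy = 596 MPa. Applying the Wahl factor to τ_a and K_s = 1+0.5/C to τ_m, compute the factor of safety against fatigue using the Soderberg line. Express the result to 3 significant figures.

C = D/d = 109.0/11.3 = 9.6460; K_W = (4C−1)/(4C−4)+0.615/C = 1.1505; K_s = 1+0.5/C = 1.0518
F_a = (F_max−F_min)/2 = 679 N; F_m = (F_max+F_min)/2 = 871 N
τ_a = K_W·8F_aD/(πd³) = 1.1505 × 130.62 = 150.28 MPa
τ_m = K_s·8F_mD/(πd³) = 1.0518 × 167.55 = 176.24 MPa
Soderberg: 1/n_f = τ_a/S_se + τ_m/S_sy = 150.28/315 + 176.24/596 = 0.47707 + 0.29570 = 0.77276
n_f = 1/0.77276 = 1.294

1.29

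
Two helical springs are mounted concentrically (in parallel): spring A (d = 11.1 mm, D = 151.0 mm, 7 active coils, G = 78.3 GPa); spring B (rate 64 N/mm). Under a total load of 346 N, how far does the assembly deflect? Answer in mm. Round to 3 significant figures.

k_A = Gd⁴/(8D³N_a) = (78.3×10³)(11.1⁴)/(8·151.0³·7) = 6.165 N/mm
Parallel: k_eq = 6.165 + 64 = 70.165 N/mm
δ = F/k_eq = 346/70.165 = 4.9312 mm

4.93 mm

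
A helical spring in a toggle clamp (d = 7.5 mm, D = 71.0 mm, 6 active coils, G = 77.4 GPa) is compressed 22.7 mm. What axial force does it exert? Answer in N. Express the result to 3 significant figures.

k = Gd⁴/(8D³N_a) = (77.4×10³)(7.5⁴)/(8·71.0³·6) = 14.255 N/mm
F = k·δ = 14.255 × 22.7 = 323.59 N

324 N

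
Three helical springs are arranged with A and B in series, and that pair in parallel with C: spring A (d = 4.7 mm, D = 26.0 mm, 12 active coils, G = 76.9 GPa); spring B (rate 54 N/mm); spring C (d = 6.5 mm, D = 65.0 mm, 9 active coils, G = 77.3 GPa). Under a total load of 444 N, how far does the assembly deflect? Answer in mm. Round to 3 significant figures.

19.5 mm

k_A = Gd⁴/(8D³N_a) = (76.9×10³)(4.7⁴)/(8·26.0³·12) = 22.24 N/mm
k_C = Gd⁴/(8D³N_a) = (77.3×10³)(6.5⁴)/(8·65.0³·9) = 6.9785 N/mm
Springs A,B series: k_AB = 1/(1/22.24+1/54) = 15.752 N/mm; parallel with C: k_eq = 15.752+6.9785 = 22.731 N/mm
δ = F/k_eq = 444/22.731 = 19.533 mm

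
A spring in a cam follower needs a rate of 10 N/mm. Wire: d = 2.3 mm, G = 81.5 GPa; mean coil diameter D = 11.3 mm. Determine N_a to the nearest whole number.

N_a = Gd⁴/(8D³k) = (81.5×10³ × 2.3⁴)/(8 × 11.3³ × 10)
    = 2.2807e+06 / 115432 = 19.76 → 20 coils

20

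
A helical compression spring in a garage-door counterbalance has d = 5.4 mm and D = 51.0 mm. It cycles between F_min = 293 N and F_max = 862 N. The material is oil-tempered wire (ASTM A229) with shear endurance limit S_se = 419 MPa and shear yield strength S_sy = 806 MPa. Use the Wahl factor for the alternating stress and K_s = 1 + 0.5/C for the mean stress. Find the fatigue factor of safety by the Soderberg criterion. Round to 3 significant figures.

C = D/d = 51.0/5.4 = 9.4444; K_W = (4C−1)/(4C−4)+0.615/C = 1.1539; K_s = 1+0.5/C = 1.0529
F_a = (F_max−F_min)/2 = 284.5 N; F_m = (F_max+F_min)/2 = 577.5 N
τ_a = K_W·8F_aD/(πd³) = 1.1539 × 234.64 = 270.76 MPa
τ_m = K_s·8F_mD/(πd³) = 1.0529 × 476.3 = 501.52 MPa
Soderberg: 1/n_f = τ_a/S_se + τ_m/S_sy = 270.76/419 + 501.52/806 = 0.64622 + 0.62223 = 1.2684
n_f = 1/1.2684 = 0.7884

0.788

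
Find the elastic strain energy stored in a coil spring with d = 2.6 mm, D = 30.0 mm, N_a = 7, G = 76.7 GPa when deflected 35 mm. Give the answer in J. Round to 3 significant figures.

1.42 J

k = Gd⁴/(8D³N_a) = (76.7×10³)(2.6⁴)/(8·30.0³·7) = 2.3181 N/mm
U = ½kδ² = 0.5 × 2.3181 × 35² = 1419.9 N·mm = 1.4199 J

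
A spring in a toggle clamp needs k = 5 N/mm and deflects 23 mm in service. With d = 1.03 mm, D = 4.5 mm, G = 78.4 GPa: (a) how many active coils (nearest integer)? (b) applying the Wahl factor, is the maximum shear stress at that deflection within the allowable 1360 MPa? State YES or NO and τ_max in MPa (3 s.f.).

(a) 24 coils; (b) NO, τ_max = 1660 MPa

N_a = Gd⁴/(8D³k) = (78.4×10³)(1.03⁴)/(8·4.5³·5) = 24.21 → N_a = 24
Actual rate k = Gd⁴/(8D³·24) = 5.0434 N/mm
Working load F = kδ = 5.0434·23 = 116 N
C = 4.5/1.03 = 4.3689; K_W = (4C−1)/(4C−4)+0.615/C = 1.3634
τ_max = K_W·8FD/(πd³) = 1.3634·1216.5 = 1658.5 MPa
τ_max > 1360 MPa → exceeds allowable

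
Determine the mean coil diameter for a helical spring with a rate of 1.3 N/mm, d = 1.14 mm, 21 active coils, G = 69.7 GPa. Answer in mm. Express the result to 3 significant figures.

D = (Gd⁴/(8N_a·k))^(1/3) = (69.7×10³·1.14⁴/(8·21·1.3))^(1/3)
  = (539.013)^(1/3) = 8.1383 mm

8.14 mm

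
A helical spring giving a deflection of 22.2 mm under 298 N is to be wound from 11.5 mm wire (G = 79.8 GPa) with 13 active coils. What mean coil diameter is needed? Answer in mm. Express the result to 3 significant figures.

100 mm

Required rate k = F/δ = 298/22.2 = 13.423 N/mm
D = (Gd⁴/(8N_a·k))^(1/3) = (79.8×10³·11.5⁴/(8·13·13.423))^(1/3)
  = (999764)^(1/3) = 99.9921 mm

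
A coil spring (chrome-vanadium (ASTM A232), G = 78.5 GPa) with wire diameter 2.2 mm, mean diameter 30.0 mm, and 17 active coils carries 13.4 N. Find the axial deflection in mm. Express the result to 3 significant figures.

k = Gd⁴/(8D³N_a) = (78.5×10³)(2.2⁴)/(8·30.0³·17) = 0.50079 N/mm
δ = F/k = 13.4 / 0.50079 = 26.758 mm

26.8 mm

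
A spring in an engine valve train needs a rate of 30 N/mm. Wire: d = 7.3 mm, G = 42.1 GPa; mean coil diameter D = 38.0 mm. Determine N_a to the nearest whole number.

9

N_a = Gd⁴/(8D³k) = (42.1×10³ × 7.3⁴)/(8 × 38.0³ × 30)
    = 1.19557e+08 / 1.31693e+07 = 9.078 → 9 coils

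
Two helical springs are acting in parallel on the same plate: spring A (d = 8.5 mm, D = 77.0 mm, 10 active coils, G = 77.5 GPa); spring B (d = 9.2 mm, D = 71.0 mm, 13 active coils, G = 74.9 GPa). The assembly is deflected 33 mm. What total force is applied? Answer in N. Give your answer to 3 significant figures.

k_A = Gd⁴/(8D³N_a) = (77.5×10³)(8.5⁴)/(8·77.0³·10) = 11.077 N/mm
k_B = Gd⁴/(8D³N_a) = (74.9×10³)(9.2⁴)/(8·71.0³·13) = 14.415 N/mm
Parallel: k_eq = 11.077 + 14.415 = 25.492 N/mm
F = k_eq·δ = 25.492·33 = 841.24 N

841 N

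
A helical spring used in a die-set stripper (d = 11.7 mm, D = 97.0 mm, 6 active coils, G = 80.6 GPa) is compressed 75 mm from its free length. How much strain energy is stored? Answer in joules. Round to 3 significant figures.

97.0 J

k = Gd⁴/(8D³N_a) = (80.6×10³)(11.7⁴)/(8·97.0³·6) = 34.476 N/mm
U = ½kδ² = 0.5 × 34.476 × 75² = 96965 N·mm = 96.965 J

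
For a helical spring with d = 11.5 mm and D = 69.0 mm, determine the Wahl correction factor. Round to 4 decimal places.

C = D/d = 69.0/11.5 = 6.0000
K_W = (4C−1)/(4C−4) + 0.615/C = 23.000/20.000 + 0.1025 = 1.2525

1.2525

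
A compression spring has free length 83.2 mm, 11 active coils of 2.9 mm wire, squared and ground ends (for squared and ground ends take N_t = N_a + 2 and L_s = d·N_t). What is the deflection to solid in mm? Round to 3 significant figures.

N_t = 13; L_s = 2.9·13 = 37.7 mm
δ_solid = L₀ − L_s = 83.2 − 37.7 = 45.5 mm

45.5 mm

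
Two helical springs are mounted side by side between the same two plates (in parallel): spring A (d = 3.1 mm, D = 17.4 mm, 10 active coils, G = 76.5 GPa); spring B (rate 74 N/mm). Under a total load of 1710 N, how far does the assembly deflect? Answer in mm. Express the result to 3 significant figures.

k_A = Gd⁴/(8D³N_a) = (76.5×10³)(3.1⁴)/(8·17.4³·10) = 16.764 N/mm
Parallel: k_eq = 16.764 + 74 = 90.764 N/mm
δ = F/k_eq = 1710/90.764 = 18.84 mm

18.8 mm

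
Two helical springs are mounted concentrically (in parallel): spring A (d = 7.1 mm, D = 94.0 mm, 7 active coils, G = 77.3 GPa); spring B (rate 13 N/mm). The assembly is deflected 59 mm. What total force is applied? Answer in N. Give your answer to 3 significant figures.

1020 N

k_A = Gd⁴/(8D³N_a) = (77.3×10³)(7.1⁴)/(8·94.0³·7) = 4.2232 N/mm
Parallel: k_eq = 4.2232 + 13 = 17.223 N/mm
F = k_eq·δ = 17.223·59 = 1016.2 N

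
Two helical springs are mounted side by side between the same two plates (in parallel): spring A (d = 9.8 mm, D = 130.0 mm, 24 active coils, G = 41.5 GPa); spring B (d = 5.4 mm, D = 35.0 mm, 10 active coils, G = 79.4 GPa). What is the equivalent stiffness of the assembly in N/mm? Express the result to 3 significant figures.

20.6 N/mm

k_A = Gd⁴/(8D³N_a) = (41.5×10³)(9.8⁴)/(8·130.0³·24) = 0.90745 N/mm
k_B = Gd⁴/(8D³N_a) = (79.4×10³)(5.4⁴)/(8·35.0³·10) = 19.683 N/mm
Parallel: k_eq = 0.90745 + 19.683 = 20.591 N/mm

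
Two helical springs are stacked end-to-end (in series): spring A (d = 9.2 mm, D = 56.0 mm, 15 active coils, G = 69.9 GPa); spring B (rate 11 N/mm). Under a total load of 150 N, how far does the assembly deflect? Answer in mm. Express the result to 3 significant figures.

19.9 mm

k_A = Gd⁴/(8D³N_a) = (69.9×10³)(9.2⁴)/(8·56.0³·15) = 23.762 N/mm
Series: 1/k_eq = 1/23.762 + 1/11 = 0.13299; k_eq = 7.5192 N/mm
δ = F/k_eq = 150/7.5192 = 19.949 mm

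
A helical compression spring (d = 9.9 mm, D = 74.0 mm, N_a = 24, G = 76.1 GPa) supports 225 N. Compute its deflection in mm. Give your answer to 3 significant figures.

23.9 mm

k = Gd⁴/(8D³N_a) = (76.1×10³)(9.9⁴)/(8·74.0³·24) = 9.3957 N/mm
δ = F/k = 225 / 9.3957 = 23.947 mm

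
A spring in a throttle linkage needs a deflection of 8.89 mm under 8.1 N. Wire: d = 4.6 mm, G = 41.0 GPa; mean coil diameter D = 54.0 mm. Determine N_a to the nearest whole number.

Required rate k = F/δ = 8.1/8.89 = 0.91114 N/mm
N_a = Gd⁴/(8D³k) = (41.0×10³ × 4.6⁴)/(8 × 54.0³ × 0.91114)
    = 1.83576e+07 / 1.14777e+06 = 15.99 → 16 coils

16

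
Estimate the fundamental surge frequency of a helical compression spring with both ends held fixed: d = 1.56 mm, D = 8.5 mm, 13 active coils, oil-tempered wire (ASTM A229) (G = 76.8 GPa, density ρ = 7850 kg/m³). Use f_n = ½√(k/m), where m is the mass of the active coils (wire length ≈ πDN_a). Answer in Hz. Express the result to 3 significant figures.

k = Gd⁴/(8D³N_a) = (76.8×10³)(1.56⁴)/(8·8.5³·13) = 7.1215 N/mm = 7121.5 N/m
Wire length L = πDN_a = π·8.5·13 = 347.15 mm
m = ρ·(πd²/4)·L = 7850 × 1.9113×10⁻⁶ m² × 0.34715 m = 0.0052086 kg
f_n = ½√(k/m) = 0.5·√(7121.5/0.0052086) = 0.5·√(1.3673e+06) = 584.65 Hz

585 Hz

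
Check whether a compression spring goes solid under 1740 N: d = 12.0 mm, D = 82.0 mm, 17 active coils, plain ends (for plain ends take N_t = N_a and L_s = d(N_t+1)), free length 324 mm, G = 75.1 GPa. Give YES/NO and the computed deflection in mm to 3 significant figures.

k = Gd⁴/(8D³N_a) = (75.1×10³)(12.0⁴)/(8·82.0³·17) = 20.768 N/mm
N_t = 17; L_s = 12.0·18 = 216 mm; δ_solid = L₀ − L_s = 324 − 216 = 108 mm
δ = F/k = 1740/20.768 = 83.785 mm
δ < δ_solid → spring does not go solid

NO, δ = 83.8 mm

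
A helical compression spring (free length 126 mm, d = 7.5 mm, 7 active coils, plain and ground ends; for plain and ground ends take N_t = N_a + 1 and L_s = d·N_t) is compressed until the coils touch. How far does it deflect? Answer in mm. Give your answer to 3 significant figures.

N_t = 8; L_s = 7.5·8 = 60 mm
δ_solid = L₀ − L_s = 126 − 60 = 66 mm

66.0 mm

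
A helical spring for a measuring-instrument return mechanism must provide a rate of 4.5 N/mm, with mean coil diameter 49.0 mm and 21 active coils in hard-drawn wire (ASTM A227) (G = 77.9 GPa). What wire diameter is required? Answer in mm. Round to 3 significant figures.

d = (8D³N_a·k / G)^(1/4) = (8·49.0³·21·4.5 / (77.9×10³))^0.25
  = (1141.8)^0.25 = 5.8129 mm

5.81 mm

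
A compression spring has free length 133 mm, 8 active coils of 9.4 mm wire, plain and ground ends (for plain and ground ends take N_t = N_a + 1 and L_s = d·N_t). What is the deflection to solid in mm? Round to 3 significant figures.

48.4 mm

N_t = 9; L_s = 9.4·9 = 84.6 mm
δ_solid = L₀ − L_s = 133 − 84.6 = 48.4 mm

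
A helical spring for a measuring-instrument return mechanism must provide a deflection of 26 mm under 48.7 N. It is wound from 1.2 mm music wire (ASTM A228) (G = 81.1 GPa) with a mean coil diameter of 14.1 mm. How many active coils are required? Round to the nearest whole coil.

Required rate k = F/δ = 48.7/26 = 1.8731 N/mm
N_a = Gd⁴/(8D³k) = (81.1×10³ × 1.2⁴)/(8 × 14.1³ × 1.8731)
    = 168169 / 42005.2 = 4.004 → 4 coils

4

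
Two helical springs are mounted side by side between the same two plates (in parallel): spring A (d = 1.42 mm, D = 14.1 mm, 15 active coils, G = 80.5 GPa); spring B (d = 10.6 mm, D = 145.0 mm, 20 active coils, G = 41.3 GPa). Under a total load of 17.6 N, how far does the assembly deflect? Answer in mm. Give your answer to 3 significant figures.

k_A = Gd⁴/(8D³N_a) = (80.5×10³)(1.42⁴)/(8·14.1³·15) = 0.973 N/mm
k_B = Gd⁴/(8D³N_a) = (41.3×10³)(10.6⁴)/(8·145.0³·20) = 1.0689 N/mm
Parallel: k_eq = 0.973 + 1.0689 = 2.0419 N/mm
δ = F/k_eq = 17.6/2.0419 = 8.6193 mm

8.62 mm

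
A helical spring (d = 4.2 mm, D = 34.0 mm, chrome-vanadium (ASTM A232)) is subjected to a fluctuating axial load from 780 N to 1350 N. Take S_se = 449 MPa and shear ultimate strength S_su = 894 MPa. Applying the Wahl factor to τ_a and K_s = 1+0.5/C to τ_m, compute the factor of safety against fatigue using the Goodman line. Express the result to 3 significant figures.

C = D/d = 34.0/4.2 = 8.0952; K_W = (4C−1)/(4C−4)+0.615/C = 1.1817; K_s = 1+0.5/C = 1.0618
F_a = (F_max−F_min)/2 = 285 N; F_m = (F_max+F_min)/2 = 1065 N
τ_a = K_W·8F_aD/(πd³) = 1.1817 × 333.06 = 393.56 MPa
τ_m = K_s·8F_mD/(πd³) = 1.0618 × 1244.6 = 1321.4 MPa
Goodman: 1/n_f = τ_a/S_se + τ_m/S_su = 393.56/449 + 1321.4/894 = 0.87653 + 1.47813 = 2.3547
n_f = 1/2.3547 = 0.4247

0.425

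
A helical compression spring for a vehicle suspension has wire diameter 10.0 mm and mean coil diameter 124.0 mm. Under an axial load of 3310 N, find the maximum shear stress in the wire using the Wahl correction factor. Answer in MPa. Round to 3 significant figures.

1170 MPa

Spring index C = D/d = 124.0/10.0 = 12.4000
K_W = (4C−1)/(4C−4) + 0.615/C = 48.600/45.600 + 0.0496 = 1.1154
τ₀ = 8FD/(πd³) = 8·3310·124.0/(π·10.0³) = 3.28352e+06/3141.6 = 1045.2 MPa
τ_max = K·τ₀ = 1.1154 × 1045.2 = 1165.8 MPa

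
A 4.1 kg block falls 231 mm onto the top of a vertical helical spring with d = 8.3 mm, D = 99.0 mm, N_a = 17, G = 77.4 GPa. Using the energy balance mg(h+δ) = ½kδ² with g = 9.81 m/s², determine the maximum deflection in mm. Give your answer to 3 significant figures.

97.4 mm

k = Gd⁴/(8D³N_a) = (77.4×10³)(8.3⁴)/(8·99.0³·17) = 2.7836 N/mm
W = mg = 4.1 × 9.81 = 40.221 N
½kδ² − Wδ − Wh = 0 → δ = (W + √(W² + 2kWh))/k
δ = (40.221 + √(1617.7 + 51725.4))/2.7836 = (40.221 + 230.96)/2.7836 = 97.421 mm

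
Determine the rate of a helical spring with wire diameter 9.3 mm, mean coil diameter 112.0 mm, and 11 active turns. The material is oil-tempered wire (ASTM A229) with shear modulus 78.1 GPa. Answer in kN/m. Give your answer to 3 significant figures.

k = Gd⁴/(8D³N_a) = (78.1×10³ × 9.3⁴) / (8 × 112.0³ × 11)
  = 5.84229e+08 / 1.23634e+08 = 4.7255 N/mm

4.73 kN/m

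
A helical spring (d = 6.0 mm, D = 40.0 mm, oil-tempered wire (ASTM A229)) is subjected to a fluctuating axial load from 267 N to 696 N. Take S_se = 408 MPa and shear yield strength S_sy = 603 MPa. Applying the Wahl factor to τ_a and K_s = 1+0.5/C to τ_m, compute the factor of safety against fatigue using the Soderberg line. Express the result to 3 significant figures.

1.41

C = D/d = 40.0/6.0 = 6.6667; K_W = (4C−1)/(4C−4)+0.615/C = 1.2246; K_s = 1+0.5/C = 1.0750
F_a = (F_max−F_min)/2 = 214.5 N; F_m = (F_max+F_min)/2 = 481.5 N
τ_a = K_W·8F_aD/(πd³) = 1.2246 × 101.15 = 123.87 MPa
τ_m = K_s·8F_mD/(πd³) = 1.0750 × 227.06 = 244.09 MPa
Soderberg: 1/n_f = τ_a/S_se + τ_m/S_sy = 123.87/408 + 244.09/603 = 0.30360 + 0.40479 = 0.7084
n_f = 1/0.7084 = 1.412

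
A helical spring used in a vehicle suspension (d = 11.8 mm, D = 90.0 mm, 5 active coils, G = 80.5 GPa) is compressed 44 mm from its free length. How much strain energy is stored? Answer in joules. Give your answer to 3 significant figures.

51.8 J

k = Gd⁴/(8D³N_a) = (80.5×10³)(11.8⁴)/(8·90.0³·5) = 53.522 N/mm
U = ½kδ² = 0.5 × 53.522 × 44² = 51810 N·mm = 51.81 J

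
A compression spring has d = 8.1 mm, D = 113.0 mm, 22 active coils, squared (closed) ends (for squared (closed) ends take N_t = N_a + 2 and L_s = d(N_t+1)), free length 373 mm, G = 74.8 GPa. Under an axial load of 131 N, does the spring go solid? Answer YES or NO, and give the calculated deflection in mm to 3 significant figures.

k = Gd⁴/(8D³N_a) = (74.8×10³)(8.1⁴)/(8·113.0³·22) = 1.2679 N/mm
N_t = 24; L_s = 8.1·25 = 202.5 mm; δ_solid = L₀ − L_s = 373 − 202.5 = 170.5 mm
δ = F/k = 131/1.2679 = 103.32 mm
δ < δ_solid → spring does not go solid

NO, δ = 103 mm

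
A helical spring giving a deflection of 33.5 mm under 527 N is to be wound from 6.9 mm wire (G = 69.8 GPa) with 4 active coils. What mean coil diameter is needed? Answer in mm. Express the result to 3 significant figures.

Required rate k = F/δ = 527/33.5 = 15.731 N/mm
D = (Gd⁴/(8N_a·k))^(1/3) = (69.8×10³·6.9⁴/(8·4·15.731))^(1/3)
  = (314294)^(1/3) = 67.9900 mm

68.0 mm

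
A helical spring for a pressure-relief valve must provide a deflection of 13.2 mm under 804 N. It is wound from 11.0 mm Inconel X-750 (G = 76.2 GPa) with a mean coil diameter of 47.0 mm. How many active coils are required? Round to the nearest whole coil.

Required rate k = F/δ = 804/13.2 = 60.909 N/mm
N_a = Gd⁴/(8D³k) = (76.2×10³ × 11.0⁴)/(8 × 47.0³ × 60.909)
    = 1.11564e+09 / 5.05901e+07 = 22.05 → 22 coils

22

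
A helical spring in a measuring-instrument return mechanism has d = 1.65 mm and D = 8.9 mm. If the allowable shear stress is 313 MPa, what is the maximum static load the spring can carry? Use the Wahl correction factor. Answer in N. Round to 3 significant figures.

C = D/d = 8.9/1.65 = 5.3939
K_W = (4C−1)/(4C−4) + 0.615/C = 20.576/17.576 + 0.1140 = 1.2847
τ_max = K·8FD/(πd³) → F_max = τ_allow·πd³/(8DK)
F_max = 313·π·1.65³/(8·8.9·1.2847) = 4417.2/91.471 = 48.291 N

48.3 N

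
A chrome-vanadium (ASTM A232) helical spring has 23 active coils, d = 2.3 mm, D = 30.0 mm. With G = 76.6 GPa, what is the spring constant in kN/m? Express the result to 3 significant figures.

k = Gd⁴/(8D³N_a) = (76.6×10³ × 2.3⁴) / (8 × 30.0³ × 23)
  = 2.14358e+06 / 4.968e+06 = 0.43148 N/mm

0.431 kN/m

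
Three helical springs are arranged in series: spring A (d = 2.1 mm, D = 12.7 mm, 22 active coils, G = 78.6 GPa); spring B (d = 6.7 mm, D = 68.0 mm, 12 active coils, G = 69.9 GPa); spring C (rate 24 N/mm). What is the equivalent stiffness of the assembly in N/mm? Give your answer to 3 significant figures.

2.03 N/mm

k_A = Gd⁴/(8D³N_a) = (78.6×10³)(2.1⁴)/(8·12.7³·22) = 4.2401 N/mm
k_B = Gd⁴/(8D³N_a) = (69.9×10³)(6.7⁴)/(8·68.0³·12) = 4.6664 N/mm
Series: 1/k_eq = 1/4.2401 + 1/4.6664 + 1/24 = 0.49181; k_eq = 2.0333 N/mm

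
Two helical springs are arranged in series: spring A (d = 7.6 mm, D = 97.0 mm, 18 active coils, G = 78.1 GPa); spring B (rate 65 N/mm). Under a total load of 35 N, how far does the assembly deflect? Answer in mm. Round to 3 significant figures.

k_A = Gd⁴/(8D³N_a) = (78.1×10³)(7.6⁴)/(8·97.0³·18) = 1.9826 N/mm
Series: 1/k_eq = 1/1.9826 + 1/65 = 0.51978; k_eq = 1.9239 N/mm
δ = F/k_eq = 35/1.9239 = 18.192 mm

18.2 mm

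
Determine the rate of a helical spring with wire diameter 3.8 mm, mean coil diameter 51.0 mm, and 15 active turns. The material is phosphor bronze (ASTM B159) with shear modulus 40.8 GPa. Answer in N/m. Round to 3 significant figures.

534 N/m

k = Gd⁴/(8D³N_a) = (40.8×10³ × 3.8⁴) / (8 × 51.0³ × 15)
  = 8.50735e+06 / 1.59181e+07 = 0.53444 N/mm = 534.44 N/m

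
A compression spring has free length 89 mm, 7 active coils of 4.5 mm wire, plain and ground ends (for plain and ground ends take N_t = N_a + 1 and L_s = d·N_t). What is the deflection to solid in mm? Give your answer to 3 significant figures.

N_t = 8; L_s = 4.5·8 = 36 mm
δ_solid = L₀ − L_s = 89 − 36 = 53 mm

53.0 mm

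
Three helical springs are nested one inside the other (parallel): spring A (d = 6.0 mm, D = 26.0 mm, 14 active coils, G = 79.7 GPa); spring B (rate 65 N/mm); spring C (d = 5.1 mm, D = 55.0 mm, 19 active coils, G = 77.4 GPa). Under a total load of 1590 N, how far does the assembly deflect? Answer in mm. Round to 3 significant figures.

k_A = Gd⁴/(8D³N_a) = (79.7×10³)(6.0⁴)/(8·26.0³·14) = 52.472 N/mm
k_C = Gd⁴/(8D³N_a) = (77.4×10³)(5.1⁴)/(8·55.0³·19) = 2.0706 N/mm
Parallel: k_eq = 52.472 + 65 + 2.0706 = 119.54 N/mm
δ = F/k_eq = 1590/119.54 = 13.301 mm

13.3 mm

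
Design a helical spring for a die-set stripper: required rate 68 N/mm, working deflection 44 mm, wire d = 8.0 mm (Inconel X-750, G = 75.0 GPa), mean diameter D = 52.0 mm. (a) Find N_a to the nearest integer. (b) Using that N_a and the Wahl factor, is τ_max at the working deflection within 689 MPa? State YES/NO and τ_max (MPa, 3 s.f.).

(a) 4 coils; (b) NO, τ_max = 956 MPa

N_a = Gd⁴/(8D³k) = (75.0×10³)(8.0⁴)/(8·52.0³·68) = 4.016 → N_a = 4
Actual rate k = Gd⁴/(8D³·4) = 68.275 N/mm
Working load F = kδ = 68.275·44 = 3004.1 N
C = 52.0/8.0 = 6.5000; K_W = (4C−1)/(4C−4)+0.615/C = 1.2310
τ_max = K_W·8FD/(πd³) = 1.2310·776.94 = 956.4 MPa
τ_max > 689 MPa → exceeds allowable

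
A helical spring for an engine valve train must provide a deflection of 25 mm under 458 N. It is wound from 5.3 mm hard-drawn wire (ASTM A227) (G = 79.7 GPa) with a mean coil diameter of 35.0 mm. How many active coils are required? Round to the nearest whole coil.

10

Required rate k = F/δ = 458/25 = 18.32 N/mm
N_a = Gd⁴/(8D³k) = (79.7×10³ × 5.3⁴)/(8 × 35.0³ × 18.32)
    = 6.28871e+07 / 6.28376e+06 = 10.01 → 10 coils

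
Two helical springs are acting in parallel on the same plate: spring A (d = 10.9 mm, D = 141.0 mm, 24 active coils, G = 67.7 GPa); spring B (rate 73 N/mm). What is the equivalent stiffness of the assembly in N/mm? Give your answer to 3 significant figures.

k_A = Gd⁴/(8D³N_a) = (67.7×10³)(10.9⁴)/(8·141.0³·24) = 1.7756 N/mm
Parallel: k_eq = 1.7756 + 73 = 74.776 N/mm

74.8 N/mm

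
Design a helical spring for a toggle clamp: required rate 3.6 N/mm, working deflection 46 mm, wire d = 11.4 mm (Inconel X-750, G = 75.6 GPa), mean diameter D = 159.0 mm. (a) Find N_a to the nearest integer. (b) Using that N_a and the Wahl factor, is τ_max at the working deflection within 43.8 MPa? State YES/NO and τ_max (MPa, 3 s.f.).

(a) 11 coils; (b) NO, τ_max = 50.0 MPa

N_a = Gd⁴/(8D³k) = (75.6×10³)(11.4⁴)/(8·159.0³·3.6) = 11.03 → N_a = 11
Actual rate k = Gd⁴/(8D³·11) = 3.6097 N/mm
Working load F = kδ = 3.6097·46 = 166.04 N
C = 159.0/11.4 = 13.9474; K_W = (4C−1)/(4C−4)+0.615/C = 1.1020
τ_max = K_W·8FD/(πd³) = 1.1020·45.378 = 50.008 MPa
τ_max > 43.8 MPa → exceeds allowable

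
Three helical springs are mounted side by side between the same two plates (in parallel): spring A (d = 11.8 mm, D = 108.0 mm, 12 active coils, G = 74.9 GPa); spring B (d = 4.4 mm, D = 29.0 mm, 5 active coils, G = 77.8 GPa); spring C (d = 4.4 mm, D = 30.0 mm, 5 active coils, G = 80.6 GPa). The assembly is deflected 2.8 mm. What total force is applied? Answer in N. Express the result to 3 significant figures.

196 N

k_A = Gd⁴/(8D³N_a) = (74.9×10³)(11.8⁴)/(8·108.0³·12) = 12.008 N/mm
k_B = Gd⁴/(8D³N_a) = (77.8×10³)(4.4⁴)/(8·29.0³·5) = 29.891 N/mm
k_C = Gd⁴/(8D³N_a) = (80.6×10³)(4.4⁴)/(8·30.0³·5) = 27.972 N/mm
Parallel: k_eq = 12.008 + 29.891 + 27.972 = 69.871 N/mm
F = k_eq·δ = 69.871·2.8 = 195.64 N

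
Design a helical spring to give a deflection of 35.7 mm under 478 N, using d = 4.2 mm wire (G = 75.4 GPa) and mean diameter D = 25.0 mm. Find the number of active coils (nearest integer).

14

Required rate k = F/δ = 478/35.7 = 13.389 N/mm
N_a = Gd⁴/(8D³k) = (75.4×10³ × 4.2⁴)/(8 × 25.0³ × 13.389)
    = 2.34622e+07 / 1.67367e+06 = 14.02 → 14 coils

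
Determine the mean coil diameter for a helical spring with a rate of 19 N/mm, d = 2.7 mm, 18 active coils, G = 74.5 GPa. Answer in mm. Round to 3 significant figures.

D = (Gd⁴/(8N_a·k))^(1/3) = (74.5×10³·2.7⁴/(8·18·19))^(1/3)
  = (1447.09)^(1/3) = 11.3109 mm

11.3 mm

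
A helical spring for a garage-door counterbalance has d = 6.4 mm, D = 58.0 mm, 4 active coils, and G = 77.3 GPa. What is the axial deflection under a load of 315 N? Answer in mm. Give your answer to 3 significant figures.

15.2 mm

k = Gd⁴/(8D³N_a) = (77.3×10³)(6.4⁴)/(8·58.0³·4) = 20.771 N/mm
δ = F/k = 315 / 20.771 = 15.165 mm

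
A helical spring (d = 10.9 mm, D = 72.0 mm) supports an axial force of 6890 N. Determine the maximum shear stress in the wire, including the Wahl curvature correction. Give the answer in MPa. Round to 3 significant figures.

Spring index C = D/d = 72.0/10.9 = 6.6055
K_W = (4C−1)/(4C−4) + 0.615/C = 25.422/22.422 + 0.0931 = 1.2269
τ₀ = 8FD/(πd³) = 8·6890·72.0/(π·10.9³) = 3.96864e+06/4068.5 = 975.47 MPa
τ_max = K·τ₀ = 1.2269 × 975.47 = 1196.8 MPa

1200 MPa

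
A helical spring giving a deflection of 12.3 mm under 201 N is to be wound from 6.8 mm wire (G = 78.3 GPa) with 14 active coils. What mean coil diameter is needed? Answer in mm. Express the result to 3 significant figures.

Required rate k = F/δ = 201/12.3 = 16.341 N/mm
D = (Gd⁴/(8N_a·k))^(1/3) = (78.3×10³·6.8⁴/(8·14·16.341))^(1/3)
  = (91472.1)^(1/3) = 45.0571 mm

45.1 mm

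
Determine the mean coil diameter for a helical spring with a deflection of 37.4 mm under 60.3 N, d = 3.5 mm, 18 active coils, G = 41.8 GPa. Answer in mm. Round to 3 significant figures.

Required rate k = F/δ = 60.3/37.4 = 1.6123 N/mm
D = (Gd⁴/(8N_a·k))^(1/3) = (41.8×10³·3.5⁴/(8·18·1.6123))^(1/3)
  = (27017.2)^(1/3) = 30.0064 mm

30.0 mm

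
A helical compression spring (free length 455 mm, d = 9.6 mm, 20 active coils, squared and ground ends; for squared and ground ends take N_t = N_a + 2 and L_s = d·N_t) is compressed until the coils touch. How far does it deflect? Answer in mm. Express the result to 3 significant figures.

N_t = 22; L_s = 9.6·22 = 211.2 mm
δ_solid = L₀ − L_s = 455 − 211.2 = 243.8 mm

244 mm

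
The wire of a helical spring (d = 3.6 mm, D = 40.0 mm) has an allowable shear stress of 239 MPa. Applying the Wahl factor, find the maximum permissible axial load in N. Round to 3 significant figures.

C = D/d = 40.0/3.6 = 11.1111
K_W = (4C−1)/(4C−4) + 0.615/C = 43.444/40.444 + 0.0554 = 1.1295
τ_max = K·8FD/(πd³) → F_max = τ_allow·πd³/(8DK)
F_max = 239·π·3.6³/(8·40.0·1.1295) = 35031/361.45 = 96.919 N

96.9 N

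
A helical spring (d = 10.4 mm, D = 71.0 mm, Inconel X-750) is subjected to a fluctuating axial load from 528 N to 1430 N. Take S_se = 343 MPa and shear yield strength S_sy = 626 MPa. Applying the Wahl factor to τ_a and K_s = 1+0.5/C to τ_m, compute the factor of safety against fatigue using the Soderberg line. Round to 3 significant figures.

1.90

C = D/d = 71.0/10.4 = 6.8269; K_W = (4C−1)/(4C−4)+0.615/C = 1.2188; K_s = 1+0.5/C = 1.0732
F_a = (F_max−F_min)/2 = 451 N; F_m = (F_max+F_min)/2 = 979 N
τ_a = K_W·8F_aD/(πd³) = 1.2188 × 72.489 = 88.35 MPa
τ_m = K_s·8F_mD/(πd³) = 1.0732 × 157.36 = 168.88 MPa
Soderberg: 1/n_f = τ_a/S_se + τ_m/S_sy = 88.35/343 + 168.88/626 = 0.25758 + 0.26978 = 0.52736
n_f = 1/0.52736 = 1.896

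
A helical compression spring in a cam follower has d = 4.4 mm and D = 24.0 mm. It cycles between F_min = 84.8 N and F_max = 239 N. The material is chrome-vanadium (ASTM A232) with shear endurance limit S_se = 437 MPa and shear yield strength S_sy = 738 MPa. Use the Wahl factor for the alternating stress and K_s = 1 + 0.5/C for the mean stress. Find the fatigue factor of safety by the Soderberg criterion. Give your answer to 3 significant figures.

C = D/d = 24.0/4.4 = 5.4545; K_W = (4C−1)/(4C−4)+0.615/C = 1.2811; K_s = 1+0.5/C = 1.0917
F_a = (F_max−F_min)/2 = 77.1 N; F_m = (F_max+F_min)/2 = 161.9 N
τ_a = K_W·8F_aD/(πd³) = 1.2811 × 55.316 = 70.866 MPa
τ_m = K_s·8F_mD/(πd³) = 1.0917 × 116.16 = 126.8 MPa
Soderberg: 1/n_f = τ_a/S_se + τ_m/S_sy = 70.866/437 + 126.8/738 = 0.16216 + 0.17182 = 0.33398
n_f = 1/0.33398 = 2.994

2.99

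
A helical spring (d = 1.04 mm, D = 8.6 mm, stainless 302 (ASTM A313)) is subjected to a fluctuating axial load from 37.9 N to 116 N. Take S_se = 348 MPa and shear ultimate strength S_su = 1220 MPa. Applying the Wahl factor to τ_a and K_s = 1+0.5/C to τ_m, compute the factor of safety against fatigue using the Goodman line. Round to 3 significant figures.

0.258

C = D/d = 8.6/1.04 = 8.2692; K_W = (4C−1)/(4C−4)+0.615/C = 1.1775; K_s = 1+0.5/C = 1.0605
F_a = (F_max−F_min)/2 = 39.05 N; F_m = (F_max+F_min)/2 = 76.95 N
τ_a = K_W·8F_aD/(πd³) = 1.1775 × 760.26 = 895.24 MPa
τ_m = K_s·8F_mD/(πd³) = 1.0605 × 1498.1 = 1588.7 MPa
Goodman: 1/n_f = τ_a/S_se + τ_m/S_su = 895.24/348 + 1588.7/1220 = 2.57252 + 1.30222 = 3.8747
n_f = 1/3.8747 = 0.2581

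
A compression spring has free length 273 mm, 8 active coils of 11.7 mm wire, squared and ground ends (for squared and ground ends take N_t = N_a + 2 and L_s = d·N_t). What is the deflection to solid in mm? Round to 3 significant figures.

N_t = 10; L_s = 11.7·10 = 117 mm
δ_solid = L₀ − L_s = 273 − 117 = 156 mm

156 mm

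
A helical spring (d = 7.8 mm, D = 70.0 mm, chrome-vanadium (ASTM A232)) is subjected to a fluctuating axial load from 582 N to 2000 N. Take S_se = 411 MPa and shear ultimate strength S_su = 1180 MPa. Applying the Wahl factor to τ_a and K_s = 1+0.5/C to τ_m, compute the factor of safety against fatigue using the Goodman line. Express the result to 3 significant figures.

C = D/d = 70.0/7.8 = 8.9744; K_W = (4C−1)/(4C−4)+0.615/C = 1.1626; K_s = 1+0.5/C = 1.0557
F_a = (F_max−F_min)/2 = 709 N; F_m = (F_max+F_min)/2 = 1291 N
τ_a = K_W·8F_aD/(πd³) = 1.1626 × 266.32 = 309.62 MPa
τ_m = K_s·8F_mD/(πd³) = 1.0557 × 484.93 = 511.95 MPa
Goodman: 1/n_f = τ_a/S_se + τ_m/S_su = 309.62/411 + 511.95/1180 = 0.75332 + 0.43386 = 1.1872
n_f = 1/1.1872 = 0.8423

0.842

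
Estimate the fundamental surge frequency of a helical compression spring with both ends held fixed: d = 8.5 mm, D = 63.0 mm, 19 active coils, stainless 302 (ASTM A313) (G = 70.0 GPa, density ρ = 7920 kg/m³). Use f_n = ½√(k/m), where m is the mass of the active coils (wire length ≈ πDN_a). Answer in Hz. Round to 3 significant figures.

37.7 Hz

k = Gd⁴/(8D³N_a) = (70.0×10³)(8.5⁴)/(8·63.0³·19) = 9.6141 N/mm = 9614.1 N/m
Wire length L = πDN_a = π·63.0·19 = 3760.5 mm
m = ρ·(πd²/4)·L = 7920 × 56.745×10⁻⁶ m² × 3.7605 m = 1.69 kg
f_n = ½√(k/m) = 0.5·√(9614.1/1.69) = 0.5·√(5688.7) = 37.712 Hz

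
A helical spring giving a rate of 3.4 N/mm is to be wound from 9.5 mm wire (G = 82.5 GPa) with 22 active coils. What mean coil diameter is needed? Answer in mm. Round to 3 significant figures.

104 mm

D = (Gd⁴/(8N_a·k))^(1/3) = (82.5×10³·9.5⁴/(8·22·3.4))^(1/3)
  = (1.12294e+06)^(1/3) = 103.9407 mm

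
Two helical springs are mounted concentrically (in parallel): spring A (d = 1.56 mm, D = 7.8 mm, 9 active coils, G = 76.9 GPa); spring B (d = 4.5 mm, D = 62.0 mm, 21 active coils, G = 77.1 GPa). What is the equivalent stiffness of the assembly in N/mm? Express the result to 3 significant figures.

14.1 N/mm

k_A = Gd⁴/(8D³N_a) = (76.9×10³)(1.56⁴)/(8·7.8³·9) = 13.329 N/mm
k_B = Gd⁴/(8D³N_a) = (77.1×10³)(4.5⁴)/(8·62.0³·21) = 0.78962 N/mm
Parallel: k_eq = 13.329 + 0.78962 = 14.119 N/mm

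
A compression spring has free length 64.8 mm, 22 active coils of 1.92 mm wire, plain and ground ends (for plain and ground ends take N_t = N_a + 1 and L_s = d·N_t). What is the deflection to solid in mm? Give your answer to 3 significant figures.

20.6 mm

N_t = 23; L_s = 1.92·23 = 44.16 mm
δ_solid = L₀ − L_s = 64.8 − 44.16 = 20.64 mm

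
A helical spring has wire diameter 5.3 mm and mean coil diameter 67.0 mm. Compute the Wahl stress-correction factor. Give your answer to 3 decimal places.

1.113

C = D/d = 67.0/5.3 = 12.6415
K_W = (4C−1)/(4C−4) + 0.615/C = 49.566/46.566 + 0.0486 = 1.1131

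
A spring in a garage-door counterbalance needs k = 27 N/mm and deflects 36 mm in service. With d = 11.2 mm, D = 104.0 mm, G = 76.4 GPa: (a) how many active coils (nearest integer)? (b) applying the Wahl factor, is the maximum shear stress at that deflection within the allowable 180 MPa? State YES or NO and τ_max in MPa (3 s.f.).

(a) 5 coils; (b) NO, τ_max = 210 MPa

N_a = Gd⁴/(8D³k) = (76.4×10³)(11.2⁴)/(8·104.0³·27) = 4.948 → N_a = 5
Actual rate k = Gd⁴/(8D³·5) = 26.718 N/mm
Working load F = kδ = 26.718·36 = 961.85 N
C = 104.0/11.2 = 9.2857; K_W = (4C−1)/(4C−4)+0.615/C = 1.1567
τ_max = K_W·8FD/(πd³) = 1.1567·181.31 = 209.73 MPa
τ_max > 180 MPa → exceeds allowable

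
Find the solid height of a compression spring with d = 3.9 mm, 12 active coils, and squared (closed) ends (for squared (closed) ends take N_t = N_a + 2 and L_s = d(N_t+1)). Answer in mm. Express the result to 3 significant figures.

58.5 mm

squared (closed) ends: N_t = N_a + 2 = 12 + 2 = 14
L_s = d·(N_t+1) = 3.9 × 15 = 58.5 mm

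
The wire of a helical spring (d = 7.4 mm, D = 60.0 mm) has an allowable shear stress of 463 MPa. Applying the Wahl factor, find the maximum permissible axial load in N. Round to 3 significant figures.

1040 N

C = D/d = 60.0/7.4 = 8.1081
K_W = (4C−1)/(4C−4) + 0.615/C = 31.432/28.432 + 0.0759 = 1.1814
τ_max = K·8FD/(πd³) → F_max = τ_allow·πd³/(8DK)
F_max = 463·π·7.4³/(8·60.0·1.1814) = 5.8942e+05/567.05 = 1039.4 N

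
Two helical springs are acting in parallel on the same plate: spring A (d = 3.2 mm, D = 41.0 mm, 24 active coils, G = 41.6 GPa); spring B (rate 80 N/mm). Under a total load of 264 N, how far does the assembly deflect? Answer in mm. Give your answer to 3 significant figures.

k_A = Gd⁴/(8D³N_a) = (41.6×10³)(3.2⁴)/(8·41.0³·24) = 0.32964 N/mm
Parallel: k_eq = 0.32964 + 80 = 80.33 N/mm
δ = F/k_eq = 264/80.33 = 3.2865 mm

3.29 mm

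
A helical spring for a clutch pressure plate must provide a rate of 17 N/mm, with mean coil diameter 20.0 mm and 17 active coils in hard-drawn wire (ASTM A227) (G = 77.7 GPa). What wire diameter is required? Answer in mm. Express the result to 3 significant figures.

3.93 mm

d = (8D³N_a·k / G)^(1/4) = (8·20.0³·17·17 / (77.7×10³))^0.25
  = (238.04)^0.25 = 3.9279 mm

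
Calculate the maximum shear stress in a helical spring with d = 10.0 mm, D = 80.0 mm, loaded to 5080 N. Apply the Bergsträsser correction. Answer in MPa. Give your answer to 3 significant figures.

Spring index C = D/d = 80.0/10.0 = 8.0000
K_B = (4C+2)/(4C−3) = 34.000/29.000 = 1.1724
τ₀ = 8FD/(πd³) = 8·5080·80.0/(π·10.0³) = 3.2512e+06/3141.6 = 1034.9 MPa
τ_max = K·τ₀ = 1.1724 × 1034.9 = 1213.3 MPa

1210 MPa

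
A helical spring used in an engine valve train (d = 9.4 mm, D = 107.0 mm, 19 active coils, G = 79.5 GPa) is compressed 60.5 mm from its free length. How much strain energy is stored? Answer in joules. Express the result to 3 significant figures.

6.10 J

k = Gd⁴/(8D³N_a) = (79.5×10³)(9.4⁴)/(8·107.0³·19) = 3.3334 N/mm
U = ½kδ² = 0.5 × 3.3334 × 60.5² = 6100.5 N·mm = 6.1005 J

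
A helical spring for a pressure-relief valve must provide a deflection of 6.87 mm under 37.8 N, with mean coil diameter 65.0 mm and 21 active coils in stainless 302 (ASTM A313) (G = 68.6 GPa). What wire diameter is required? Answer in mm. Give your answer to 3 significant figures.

Required rate k = F/δ = 37.8/6.87 = 5.5022 N/mm
d = (8D³N_a·k / G)^(1/4) = (8·65.0³·21·5.5022 / (68.6×10³))^0.25
  = (3700.5)^0.25 = 7.7995 mm

7.80 mm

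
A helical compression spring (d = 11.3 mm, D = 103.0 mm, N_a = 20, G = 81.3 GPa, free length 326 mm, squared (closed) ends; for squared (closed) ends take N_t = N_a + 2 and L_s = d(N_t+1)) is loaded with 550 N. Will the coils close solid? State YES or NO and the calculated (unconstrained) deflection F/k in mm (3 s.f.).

k = Gd⁴/(8D³N_a) = (81.3×10³)(11.3⁴)/(8·103.0³·20) = 7.5818 N/mm
N_t = 22; L_s = 11.3·23 = 259.9 mm; δ_solid = L₀ − L_s = 326 − 259.9 = 66.1 mm
δ = F/k = 550/7.5818 = 72.542 mm
δ ≥ δ_solid → spring goes solid

YES, δ = 72.5 mm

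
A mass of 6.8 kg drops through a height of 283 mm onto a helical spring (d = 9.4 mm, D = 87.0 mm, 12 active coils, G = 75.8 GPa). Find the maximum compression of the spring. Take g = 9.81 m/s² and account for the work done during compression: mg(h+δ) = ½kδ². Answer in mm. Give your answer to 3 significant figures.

k = Gd⁴/(8D³N_a) = (75.8×10³)(9.4⁴)/(8·87.0³·12) = 9.3616 N/mm
W = mg = 6.8 × 9.81 = 66.708 N
½kδ² − Wδ − Wh = 0 → δ = (W + √(W² + 2kWh))/k
δ = (66.708 + √(4450 + 353465))/9.3616 = (66.708 + 598.26)/9.3616 = 71.031 mm

71.0 mm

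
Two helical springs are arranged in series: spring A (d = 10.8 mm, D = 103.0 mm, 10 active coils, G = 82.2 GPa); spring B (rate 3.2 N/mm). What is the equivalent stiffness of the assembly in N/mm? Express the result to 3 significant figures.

2.56 N/mm

k_A = Gd⁴/(8D³N_a) = (82.2×10³)(10.8⁴)/(8·103.0³·10) = 12.793 N/mm
Series: 1/k_eq = 1/12.793 + 1/3.2 = 0.39067; k_eq = 2.5597 N/mm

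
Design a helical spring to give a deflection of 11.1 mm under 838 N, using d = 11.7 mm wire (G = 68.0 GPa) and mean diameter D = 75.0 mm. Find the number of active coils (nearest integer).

5

Required rate k = F/δ = 838/11.1 = 75.495 N/mm
N_a = Gd⁴/(8D³k) = (68.0×10³ × 11.7⁴)/(8 × 75.0³ × 75.495)
    = 1.27424e+09 / 2.54797e+08 = 5.001 → 5 coils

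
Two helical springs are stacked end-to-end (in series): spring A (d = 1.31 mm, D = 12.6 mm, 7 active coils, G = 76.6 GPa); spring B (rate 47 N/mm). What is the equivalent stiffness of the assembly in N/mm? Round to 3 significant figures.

1.93 N/mm

k_A = Gd⁴/(8D³N_a) = (76.6×10³)(1.31⁴)/(8·12.6³·7) = 2.0138 N/mm
Series: 1/k_eq = 1/2.0138 + 1/47 = 0.51785; k_eq = 1.9311 N/mm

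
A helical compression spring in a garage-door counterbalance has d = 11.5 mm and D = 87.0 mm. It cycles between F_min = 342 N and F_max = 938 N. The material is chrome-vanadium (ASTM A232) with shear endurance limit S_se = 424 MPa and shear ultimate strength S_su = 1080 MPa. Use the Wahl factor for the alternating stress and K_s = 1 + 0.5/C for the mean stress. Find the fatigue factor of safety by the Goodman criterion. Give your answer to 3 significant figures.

C = D/d = 87.0/11.5 = 7.5652; K_W = (4C−1)/(4C−4)+0.615/C = 1.1955; K_s = 1+0.5/C = 1.0661
F_a = (F_max−F_min)/2 = 298 N; F_m = (F_max+F_min)/2 = 640 N
τ_a = K_W·8F_aD/(πd³) = 1.1955 × 43.409 = 51.897 MPa
τ_m = K_s·8F_mD/(πd³) = 1.0661 × 93.228 = 99.389 MPa
Goodman: 1/n_f = τ_a/S_se + τ_m/S_su = 51.897/424 + 99.389/1080 = 0.12240 + 0.09203 = 0.21443
n_f = 1/0.21443 = 4.664

4.66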